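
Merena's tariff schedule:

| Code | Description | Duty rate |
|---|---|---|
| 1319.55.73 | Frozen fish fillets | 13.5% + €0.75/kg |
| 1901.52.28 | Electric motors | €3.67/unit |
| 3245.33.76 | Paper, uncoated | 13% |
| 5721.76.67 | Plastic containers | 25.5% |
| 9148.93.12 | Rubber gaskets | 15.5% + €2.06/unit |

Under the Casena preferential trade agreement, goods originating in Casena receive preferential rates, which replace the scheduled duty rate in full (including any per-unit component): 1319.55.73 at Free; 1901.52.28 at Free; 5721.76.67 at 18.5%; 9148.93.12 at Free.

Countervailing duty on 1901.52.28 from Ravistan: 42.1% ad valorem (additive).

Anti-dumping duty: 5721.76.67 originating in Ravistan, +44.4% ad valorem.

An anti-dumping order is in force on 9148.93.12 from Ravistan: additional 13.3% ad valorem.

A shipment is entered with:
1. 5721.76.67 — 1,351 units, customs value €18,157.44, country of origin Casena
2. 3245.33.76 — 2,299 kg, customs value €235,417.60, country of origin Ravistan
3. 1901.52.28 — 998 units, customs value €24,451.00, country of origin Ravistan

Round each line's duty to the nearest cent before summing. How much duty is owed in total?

Line 1 (5721.76.67, Casena, 1,351 units, €18,157.44):
Base rate for 5721.76.67 is 25.5%.
Origin Casena qualifies under the Merena–Casena agreement and 5721.76.67 is covered: preferential rate 18.5% applies instead.
The additional-duty order on 5721.76.67 targets Ravistan, not Casena; it does not apply.
Duty = €18,157.44 × 18.5% = €3,359.13.
Line 2 (3245.33.76, Ravistan, 2,299 kg, €235,417.60):
Base rate for 3245.33.76 is 13%.
Duty = €235,417.60 × 13% = €30,604.29.
Line 3 (1901.52.28, Ravistan, 998 units, €24,451.00):
Base rate for 1901.52.28 is €3.67/unit.
1901.52.28 has an FTA preferential rate, but origin Ravistan is not Casena; base rate stands.
Additional duty on 1901.52.28 from Ravistan: +42.1% ad valorem. Applied ad valorem rate = 42.1%.
Duty = €24,451.00 × 42.1% + 998 × €3.67 = €13,956.53.
Total = €3,359.13 + €30,604.29 + €13,956.53 = €47,919.95.

€47,919.95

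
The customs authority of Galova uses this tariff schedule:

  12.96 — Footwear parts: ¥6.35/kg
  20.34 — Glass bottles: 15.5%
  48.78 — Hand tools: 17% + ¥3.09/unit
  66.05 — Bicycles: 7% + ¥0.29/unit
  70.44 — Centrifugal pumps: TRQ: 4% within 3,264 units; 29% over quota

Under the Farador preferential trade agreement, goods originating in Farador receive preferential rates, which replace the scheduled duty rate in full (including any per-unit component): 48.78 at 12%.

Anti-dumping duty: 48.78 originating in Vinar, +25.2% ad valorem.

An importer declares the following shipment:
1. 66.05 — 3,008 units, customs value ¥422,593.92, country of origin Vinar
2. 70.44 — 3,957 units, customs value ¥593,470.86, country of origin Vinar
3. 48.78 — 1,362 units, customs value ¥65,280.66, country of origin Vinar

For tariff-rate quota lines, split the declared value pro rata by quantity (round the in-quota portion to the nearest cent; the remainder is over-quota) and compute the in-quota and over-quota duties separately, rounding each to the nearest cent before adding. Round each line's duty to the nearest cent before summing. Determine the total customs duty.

Line 1 (66.05, Vinar, 3,008 units, ¥422,593.92):
Base rate for 66.05 is 7% + ¥0.29/unit.
Duty = ¥422,593.92 × 7% + 3,008 × ¥0.29 = ¥30,453.89.
Line 2 (70.44, Vinar, 3,957 units, ¥593,470.86):
Code 70.44 is under a tariff-rate quota (threshold 3,264 units). In-quota: 3,264 units at 4%; over-quota: 693 units at 29%.
Pro-rata value split: in-quota = ¥593,470.86 × 3,264/3,957 = ¥489,534.72; over-quota = ¥593,470.86 − ¥489,534.72 = ¥103,936.14.
In-quota duty = ¥489,534.72 × 4% = ¥19,581.39. Over-quota duty = ¥103,936.14 × 29% = ¥30,141.48.
Line duty = ¥19,581.39 + ¥30,141.48 = ¥49,722.87.
Line 3 (48.78, Vinar, 1,362 units, ¥65,280.66):
Base rate for 48.78 is 17% + ¥3.09/unit.
48.78 has an FTA preferential rate, but origin Vinar is not Farador; base rate stands.
Additional duty on 48.78 from Vinar: +25.2%. Applied ad valorem rate: 17% + 25.2% = 42.2%.
Duty = ¥65,280.66 × 42.2% + 1,362 × ¥3.09 = ¥31,757.02.
Total = ¥30,453.89 + ¥49,722.87 + ¥31,757.02 = ¥111,933.78.

¥111,933.78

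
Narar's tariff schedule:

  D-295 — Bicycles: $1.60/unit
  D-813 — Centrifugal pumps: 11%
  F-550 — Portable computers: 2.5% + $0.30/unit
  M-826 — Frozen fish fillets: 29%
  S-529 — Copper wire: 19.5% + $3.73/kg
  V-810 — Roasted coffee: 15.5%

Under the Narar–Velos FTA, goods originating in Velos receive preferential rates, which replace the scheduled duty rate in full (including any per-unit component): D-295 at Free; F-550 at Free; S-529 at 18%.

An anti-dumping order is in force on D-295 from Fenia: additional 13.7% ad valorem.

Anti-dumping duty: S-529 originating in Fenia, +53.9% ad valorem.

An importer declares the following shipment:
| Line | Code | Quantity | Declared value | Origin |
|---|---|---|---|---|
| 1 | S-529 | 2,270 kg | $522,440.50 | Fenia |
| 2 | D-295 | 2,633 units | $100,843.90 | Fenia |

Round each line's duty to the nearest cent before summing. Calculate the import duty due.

Line 1 (S-529, Fenia, 2,270 kg, $522,440.50):
Base rate for S-529 is 19.5% + $3.73/kg.
S-529 has an FTA preferential rate, but origin Fenia is not Velos; base rate stands.
Additional duty on S-529 from Fenia: +53.9%. Applied ad valorem rate: 19.5% + 53.9% = 73.4%.
Duty = $522,440.50 × 73.4% + 2,270 × $3.73 = $391,938.43.
Line 2 (D-295, Fenia, 2,633 units, $100,843.90):
Base rate for D-295 is $1.60/unit.
D-295 has an FTA preferential rate, but origin Fenia is not Velos; base rate stands.
Additional duty on D-295 from Fenia: +13.7% ad valorem. Applied ad valorem rate = 13.7%.
Duty = $100,843.90 × 13.7% + 2,633 × $1.60 = $18,028.41.
Total = $391,938.43 + $18,028.41 = $409,966.84.

$409,966.84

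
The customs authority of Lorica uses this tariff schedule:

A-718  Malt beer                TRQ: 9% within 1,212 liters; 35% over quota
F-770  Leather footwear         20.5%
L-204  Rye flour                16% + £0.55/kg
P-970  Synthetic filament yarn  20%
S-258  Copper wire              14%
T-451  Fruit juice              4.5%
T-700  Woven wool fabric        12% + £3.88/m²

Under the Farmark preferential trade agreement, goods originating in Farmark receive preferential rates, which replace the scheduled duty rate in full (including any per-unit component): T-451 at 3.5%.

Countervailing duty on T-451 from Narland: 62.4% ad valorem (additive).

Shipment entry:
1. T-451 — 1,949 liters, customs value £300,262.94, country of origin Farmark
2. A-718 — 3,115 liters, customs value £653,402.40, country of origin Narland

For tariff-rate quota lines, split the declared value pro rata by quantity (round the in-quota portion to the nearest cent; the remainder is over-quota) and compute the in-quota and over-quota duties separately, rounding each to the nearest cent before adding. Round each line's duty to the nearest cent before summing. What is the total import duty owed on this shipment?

Line 1 (T-451, Farmark, 1,949 liters, £300,262.94):
Base rate for T-451 is 4.5%.
Origin Farmark qualifies under the Lorica–Farmark agreement and T-451 is covered: preferential rate 3.5% applies instead.
The additional-duty order on T-451 targets Narland, not Farmark; it does not apply.
Duty = £300,262.94 × 3.5% = £10,509.20.
Line 2 (A-718, Narland, 3,115 liters, £653,402.40):
Code A-718 is under a tariff-rate quota (threshold 1,212 liters). In-quota: 1,212 liters at 9%; over-quota: 1,903 liters at 35%.
Pro-rata value split: in-quota = £653,402.40 × 1,212/3,115 = £254,229.12; over-quota = £653,402.40 − £254,229.12 = £399,173.28.
In-quota duty = £254,229.12 × 9% = £22,880.62. Over-quota duty = £399,173.28 × 35% = £139,710.65.
Line duty = £22,880.62 + £139,710.65 = £162,591.27.
Total = £10,509.20 + £162,591.27 = £173,100.47.

£173,100.47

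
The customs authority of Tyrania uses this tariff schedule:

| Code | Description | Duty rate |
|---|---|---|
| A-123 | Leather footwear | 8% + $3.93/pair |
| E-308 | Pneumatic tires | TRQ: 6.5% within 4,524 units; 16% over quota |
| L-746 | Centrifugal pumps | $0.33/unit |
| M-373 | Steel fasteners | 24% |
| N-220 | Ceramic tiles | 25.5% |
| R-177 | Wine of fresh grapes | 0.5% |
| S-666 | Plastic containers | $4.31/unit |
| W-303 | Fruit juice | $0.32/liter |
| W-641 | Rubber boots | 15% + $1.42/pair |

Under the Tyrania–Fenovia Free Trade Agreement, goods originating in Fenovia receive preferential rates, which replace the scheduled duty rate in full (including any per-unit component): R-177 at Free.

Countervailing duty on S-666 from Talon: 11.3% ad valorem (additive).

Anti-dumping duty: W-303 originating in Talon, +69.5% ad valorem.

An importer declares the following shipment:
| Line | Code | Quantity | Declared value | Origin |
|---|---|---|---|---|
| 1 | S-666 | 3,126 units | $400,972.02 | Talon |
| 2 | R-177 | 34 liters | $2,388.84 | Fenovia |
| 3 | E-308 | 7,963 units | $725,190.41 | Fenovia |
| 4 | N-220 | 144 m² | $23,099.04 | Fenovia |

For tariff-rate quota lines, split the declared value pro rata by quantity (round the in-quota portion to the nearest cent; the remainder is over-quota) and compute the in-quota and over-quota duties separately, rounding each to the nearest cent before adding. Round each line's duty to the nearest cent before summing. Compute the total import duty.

Line 1 (S-666, Talon, 3,126 units, $400,972.02):
Base rate for S-666 is $4.31/unit.
Additional duty on S-666 from Talon: +11.3% ad valorem. Applied ad valorem rate = 11.3%.
Duty = $400,972.02 × 11.3% + 3,126 × $4.31 = $58,782.90.
Line 2 (R-177, Fenovia, 34 liters, $2,388.84):
Base rate for R-177 is 0.5%.
Origin Fenovia qualifies under the Tyrania–Fenovia agreement and R-177 is covered: preferential rate Free applies instead.
Duty = $2,388.84 × 0% = $0.00.
Line 3 (E-308, Fenovia, 7,963 units, $725,190.41):
Code E-308 is under a tariff-rate quota (threshold 4,524 units). In-quota: 4,524 units at 6.5%; over-quota: 3,439 units at 16%.
Pro-rata value split: in-quota = $725,190.41 × 4,524/7,963 = $412,000.68; over-quota = $725,190.41 − $412,000.68 = $313,189.73.
In-quota duty = $412,000.68 × 6.5% = $26,780.04. Over-quota duty = $313,189.73 × 16% = $50,110.36.
Line duty = $26,780.04 + $50,110.36 = $76,890.40.
Line 4 (N-220, Fenovia, 144 m², $23,099.04):
Base rate for N-220 is 25.5%.
Origin Fenovia is the FTA partner but N-220 is not on the preference list; base rate stands.
Duty = $23,099.04 × 25.5% = $5,890.26.
Total = $58,782.90 + $0.00 + $76,890.40 + $5,890.26 = $141,563.56.

$141,563.56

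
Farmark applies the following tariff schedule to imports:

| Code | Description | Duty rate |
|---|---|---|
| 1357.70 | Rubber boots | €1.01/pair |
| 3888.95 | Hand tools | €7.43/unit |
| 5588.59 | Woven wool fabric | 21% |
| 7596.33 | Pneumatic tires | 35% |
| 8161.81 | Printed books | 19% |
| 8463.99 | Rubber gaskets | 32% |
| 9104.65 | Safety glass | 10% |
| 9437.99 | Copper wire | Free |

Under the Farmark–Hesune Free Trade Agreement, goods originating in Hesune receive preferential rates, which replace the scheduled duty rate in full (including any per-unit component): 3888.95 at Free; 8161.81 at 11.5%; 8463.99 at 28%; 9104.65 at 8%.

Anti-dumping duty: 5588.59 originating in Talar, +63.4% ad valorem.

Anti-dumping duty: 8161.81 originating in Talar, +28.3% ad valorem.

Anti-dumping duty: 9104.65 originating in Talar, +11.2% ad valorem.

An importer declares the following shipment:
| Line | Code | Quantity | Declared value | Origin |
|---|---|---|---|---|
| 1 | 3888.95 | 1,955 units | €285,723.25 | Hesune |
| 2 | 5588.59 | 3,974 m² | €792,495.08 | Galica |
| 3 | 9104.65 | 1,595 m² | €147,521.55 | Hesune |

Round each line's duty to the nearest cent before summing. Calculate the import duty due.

Line 1 (3888.95, Hesune, 1,955 units, €285,723.25):
Base rate for 3888.95 is €7.43/unit.
Origin Hesune qualifies under the Farmark–Hesune agreement and 3888.95 is covered: preferential rate Free applies instead.
Duty = €285,723.25 × 0% = €0.00.
Line 2 (5588.59, Galica, 3,974 m², €792,495.08):
Base rate for 5588.59 is 21%.
The additional-duty order on 5588.59 targets Talar, not Galica; it does not apply.
Duty = €792,495.08 × 21% = €166,423.97.
Line 3 (9104.65, Hesune, 1,595 m², €147,521.55):
Base rate for 9104.65 is 10%.
Origin Hesune qualifies under the Farmark–Hesune agreement and 9104.65 is covered: preferential rate 8% applies instead.
The additional-duty order on 9104.65 targets Talar, not Hesune; it does not apply.
Duty = €147,521.55 × 8% = €11,801.72.
Total = €0.00 + €166,423.97 + €11,801.72 = €178,225.69.

€178,225.69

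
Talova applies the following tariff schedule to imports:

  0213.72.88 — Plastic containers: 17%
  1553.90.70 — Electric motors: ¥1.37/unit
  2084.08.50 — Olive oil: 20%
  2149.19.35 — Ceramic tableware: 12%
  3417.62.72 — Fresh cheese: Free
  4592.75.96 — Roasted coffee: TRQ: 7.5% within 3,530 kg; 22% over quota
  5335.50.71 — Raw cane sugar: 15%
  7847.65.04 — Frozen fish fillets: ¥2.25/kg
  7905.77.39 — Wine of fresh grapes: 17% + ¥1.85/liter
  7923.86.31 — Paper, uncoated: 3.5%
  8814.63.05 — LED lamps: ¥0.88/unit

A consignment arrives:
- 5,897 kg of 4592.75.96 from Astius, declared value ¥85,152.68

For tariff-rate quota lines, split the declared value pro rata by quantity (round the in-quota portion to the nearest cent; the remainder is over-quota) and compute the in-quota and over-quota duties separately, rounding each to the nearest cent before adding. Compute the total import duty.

Line 1 (4592.75.96, Astius, 5,897 kg, ¥85,152.68):
Code 4592.75.96 is under a tariff-rate quota (threshold 3,530 kg). In-quota: 3,530 kg at 7.5%; over-quota: 2,367 kg at 22%.
Pro-rata value split: in-quota = ¥85,152.68 × 3,530/5,897 = ¥50,973.20; over-quota = ¥85,152.68 − ¥50,973.20 = ¥34,179.48.
In-quota duty = ¥50,973.20 × 7.5% = ¥3,822.99. Over-quota duty = ¥34,179.48 × 22% = ¥7,519.49.
Line duty = ¥3,822.99 + ¥7,519.49 = ¥11,342.48.

¥11,342.48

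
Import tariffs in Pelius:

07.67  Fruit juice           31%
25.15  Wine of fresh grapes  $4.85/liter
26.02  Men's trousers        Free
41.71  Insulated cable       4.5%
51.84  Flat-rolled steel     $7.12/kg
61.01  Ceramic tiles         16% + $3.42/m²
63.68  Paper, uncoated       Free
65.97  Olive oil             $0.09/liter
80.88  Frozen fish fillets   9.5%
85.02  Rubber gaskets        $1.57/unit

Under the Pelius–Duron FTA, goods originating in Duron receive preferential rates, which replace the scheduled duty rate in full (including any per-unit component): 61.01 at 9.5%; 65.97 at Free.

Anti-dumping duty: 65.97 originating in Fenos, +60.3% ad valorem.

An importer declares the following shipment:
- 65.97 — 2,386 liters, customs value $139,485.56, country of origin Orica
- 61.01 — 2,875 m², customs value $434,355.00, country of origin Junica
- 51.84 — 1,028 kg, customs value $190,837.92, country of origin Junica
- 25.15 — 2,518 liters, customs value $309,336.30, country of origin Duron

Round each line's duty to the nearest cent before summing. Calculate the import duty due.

Line 1 (65.97, Orica, 2,386 liters, $139,485.56):
Base rate for 65.97 is $0.09/liter.
65.97 has an FTA preferential rate, but origin Orica is not Duron; base rate stands.
The additional-duty order on 65.97 targets Fenos, not Orica; it does not apply.
Duty = 2,386 × $0.09 = $214.74.
Line 2 (61.01, Junica, 2,875 m², $434,355.00):
Base rate for 61.01 is 16% + $3.42/m².
61.01 has an FTA preferential rate, but origin Junica is not Duron; base rate stands.
Duty = $434,355.00 × 16% + 2,875 × $3.42 = $79,329.30.
Line 3 (51.84, Junica, 1,028 kg, $190,837.92):
Base rate for 51.84 is $7.12/kg.
Duty = 1,028 × $7.12 = $7,319.36.
Line 4 (25.15, Duron, 2,518 liters, $309,336.30):
Base rate for 25.15 is $4.85/liter.
Origin Duron is the FTA partner but 25.15 is not on the preference list; base rate stands.
Duty = 2,518 × $4.85 = $12,212.30.
Total = $214.74 + $79,329.30 + $7,319.36 + $12,212.30 = $99,075.70.

$99,075.70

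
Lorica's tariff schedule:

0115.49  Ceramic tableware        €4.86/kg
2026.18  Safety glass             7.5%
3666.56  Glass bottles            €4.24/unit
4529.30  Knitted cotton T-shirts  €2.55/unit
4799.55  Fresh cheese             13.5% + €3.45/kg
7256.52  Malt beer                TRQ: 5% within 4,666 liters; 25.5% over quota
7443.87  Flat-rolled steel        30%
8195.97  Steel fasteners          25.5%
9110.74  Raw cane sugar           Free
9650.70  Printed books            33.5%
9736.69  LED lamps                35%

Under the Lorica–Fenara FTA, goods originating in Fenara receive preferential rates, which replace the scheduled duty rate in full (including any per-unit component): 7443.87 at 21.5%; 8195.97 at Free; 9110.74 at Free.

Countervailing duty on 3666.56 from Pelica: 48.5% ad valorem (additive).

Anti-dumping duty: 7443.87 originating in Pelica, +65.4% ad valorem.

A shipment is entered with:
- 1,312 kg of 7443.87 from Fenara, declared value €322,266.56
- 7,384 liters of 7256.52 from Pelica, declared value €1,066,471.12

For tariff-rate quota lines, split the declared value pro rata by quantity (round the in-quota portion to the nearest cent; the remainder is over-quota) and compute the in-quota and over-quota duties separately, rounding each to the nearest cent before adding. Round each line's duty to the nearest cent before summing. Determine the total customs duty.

Line 1 (7443.87, Fenara, 1,312 kg, €322,266.56):
Base rate for 7443.87 is 30%.
Origin Fenara qualifies under the Lorica–Fenara agreement and 7443.87 is covered: preferential rate 21.5% applies instead.
The additional-duty order on 7443.87 targets Pelica, not Fenara; it does not apply.
Duty = €322,266.56 × 21.5% = €69,287.31.
Line 2 (7256.52, Pelica, 7,384 liters, €1,066,471.12):
Code 7256.52 is under a tariff-rate quota (threshold 4,666 liters). In-quota: 4,666 liters at 5%; over-quota: 2,718 liters at 25.5%.
Pro-rata value split: in-quota = €1,066,471.12 × 4,666/7,384 = €673,910.38; over-quota = €1,066,471.12 − €673,910.38 = €392,560.74.
In-quota duty = €673,910.38 × 5% = €33,695.52. Over-quota duty = €392,560.74 × 25.5% = €100,102.99.
Line duty = €33,695.52 + €100,102.99 = €133,798.51.
Total = €69,287.31 + €133,798.51 = €203,085.82.

€203,085.82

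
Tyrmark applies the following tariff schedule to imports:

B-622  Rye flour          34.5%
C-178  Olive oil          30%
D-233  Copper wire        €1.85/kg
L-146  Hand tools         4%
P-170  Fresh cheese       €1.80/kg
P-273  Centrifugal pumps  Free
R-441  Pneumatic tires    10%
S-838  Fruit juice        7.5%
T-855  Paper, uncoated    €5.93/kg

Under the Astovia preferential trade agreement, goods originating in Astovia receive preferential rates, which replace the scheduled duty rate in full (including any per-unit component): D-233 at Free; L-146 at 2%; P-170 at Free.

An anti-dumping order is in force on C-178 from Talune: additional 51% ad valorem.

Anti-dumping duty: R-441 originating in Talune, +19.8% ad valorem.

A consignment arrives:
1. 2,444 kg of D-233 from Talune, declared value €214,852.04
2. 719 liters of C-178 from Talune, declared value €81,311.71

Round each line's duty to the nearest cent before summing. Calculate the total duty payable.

€70,383.89

Line 1 (D-233, Talune, 2,444 kg, €214,852.04):
Base rate for D-233 is €1.85/kg.
D-233 has an FTA preferential rate, but origin Talune is not Astovia; base rate stands.
Duty = 2,444 × €1.85 = €4,521.40.
Line 2 (C-178, Talune, 719 liters, €81,311.71):
Base rate for C-178 is 30%.
Additional duty on C-178 from Talune: +51%. Applied ad valorem rate: 30% + 51% = 81%.
Duty = €81,311.71 × 81% = €65,862.49.
Total = €4,521.40 + €65,862.49 = €70,383.89.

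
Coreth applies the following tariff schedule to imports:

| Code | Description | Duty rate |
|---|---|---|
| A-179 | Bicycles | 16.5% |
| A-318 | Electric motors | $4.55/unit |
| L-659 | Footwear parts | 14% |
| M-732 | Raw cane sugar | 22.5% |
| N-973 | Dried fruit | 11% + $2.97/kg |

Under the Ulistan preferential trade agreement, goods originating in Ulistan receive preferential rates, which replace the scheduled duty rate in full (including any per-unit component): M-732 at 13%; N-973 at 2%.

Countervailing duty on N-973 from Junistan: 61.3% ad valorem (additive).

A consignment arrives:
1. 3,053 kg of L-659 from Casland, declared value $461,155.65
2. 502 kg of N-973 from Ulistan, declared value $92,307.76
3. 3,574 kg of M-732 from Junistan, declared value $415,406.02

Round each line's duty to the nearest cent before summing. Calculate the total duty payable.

Line 1 (L-659, Casland, 3,053 kg, $461,155.65):
Base rate for L-659 is 14%.
Duty = $461,155.65 × 14% = $64,561.79.
Line 2 (N-973, Ulistan, 502 kg, $92,307.76):
Base rate for N-973 is 11% + $2.97/kg.
Origin Ulistan qualifies under the Coreth–Ulistan agreement and N-973 is covered: preferential rate 2% applies instead.
The additional-duty order on N-973 targets Junistan, not Ulistan; it does not apply.
Duty = $92,307.76 × 2% = $1,846.16.
Line 3 (M-732, Junistan, 3,574 kg, $415,406.02):
Base rate for M-732 is 22.5%.
M-732 has an FTA preferential rate, but origin Junistan is not Ulistan; base rate stands.
Duty = $415,406.02 × 22.5% = $93,466.35.
Total = $64,561.79 + $1,846.16 + $93,466.35 = $159,874.30.

$159,874.30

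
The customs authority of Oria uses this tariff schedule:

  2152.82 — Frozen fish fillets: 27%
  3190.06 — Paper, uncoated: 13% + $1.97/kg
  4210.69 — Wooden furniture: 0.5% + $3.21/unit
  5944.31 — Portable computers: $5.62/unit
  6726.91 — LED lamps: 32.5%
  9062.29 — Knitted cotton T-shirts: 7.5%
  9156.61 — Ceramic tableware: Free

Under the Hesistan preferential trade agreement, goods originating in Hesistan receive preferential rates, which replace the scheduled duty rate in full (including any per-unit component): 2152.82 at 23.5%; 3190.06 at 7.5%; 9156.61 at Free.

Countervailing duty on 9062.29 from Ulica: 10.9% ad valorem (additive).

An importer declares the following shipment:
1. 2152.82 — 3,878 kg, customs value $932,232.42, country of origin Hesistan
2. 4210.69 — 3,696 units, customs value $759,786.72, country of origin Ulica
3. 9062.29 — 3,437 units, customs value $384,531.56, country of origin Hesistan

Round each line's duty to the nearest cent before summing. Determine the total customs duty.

$263,577.58

Line 1 (2152.82, Hesistan, 3,878 kg, $932,232.42):
Base rate for 2152.82 is 27%.
Origin Hesistan qualifies under the Oria–Hesistan agreement and 2152.82 is covered: preferential rate 23.5% applies instead.
Duty = $932,232.42 × 23.5% = $219,074.62.
Line 2 (4210.69, Ulica, 3,696 units, $759,786.72):
Base rate for 4210.69 is 0.5% + $3.21/unit.
Duty = $759,786.72 × 0.5% + 3,696 × $3.21 = $15,663.09.
Line 3 (9062.29, Hesistan, 3,437 units, $384,531.56):
Base rate for 9062.29 is 7.5%.
Origin Hesistan is the FTA partner but 9062.29 is not on the preference list; base rate stands.
The additional-duty order on 9062.29 targets Ulica, not Hesistan; it does not apply.
Duty = $384,531.56 × 7.5% = $28,839.87.
Total = $219,074.62 + $15,663.09 + $28,839.87 = $263,577.58.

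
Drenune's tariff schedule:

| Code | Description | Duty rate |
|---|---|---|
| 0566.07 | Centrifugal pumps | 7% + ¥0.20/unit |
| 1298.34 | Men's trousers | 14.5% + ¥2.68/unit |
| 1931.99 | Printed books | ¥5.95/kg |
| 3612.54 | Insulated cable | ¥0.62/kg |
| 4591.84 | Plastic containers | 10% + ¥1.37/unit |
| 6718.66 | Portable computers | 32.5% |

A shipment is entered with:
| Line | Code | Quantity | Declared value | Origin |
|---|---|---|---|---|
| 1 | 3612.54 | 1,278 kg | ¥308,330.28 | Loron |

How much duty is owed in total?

Line 1 (3612.54, Loron, 1,278 kg, ¥308,330.28):
Base rate for 3612.54 is ¥0.62/kg.
Duty = 1,278 × ¥0.62 = ¥792.36.

¥792.36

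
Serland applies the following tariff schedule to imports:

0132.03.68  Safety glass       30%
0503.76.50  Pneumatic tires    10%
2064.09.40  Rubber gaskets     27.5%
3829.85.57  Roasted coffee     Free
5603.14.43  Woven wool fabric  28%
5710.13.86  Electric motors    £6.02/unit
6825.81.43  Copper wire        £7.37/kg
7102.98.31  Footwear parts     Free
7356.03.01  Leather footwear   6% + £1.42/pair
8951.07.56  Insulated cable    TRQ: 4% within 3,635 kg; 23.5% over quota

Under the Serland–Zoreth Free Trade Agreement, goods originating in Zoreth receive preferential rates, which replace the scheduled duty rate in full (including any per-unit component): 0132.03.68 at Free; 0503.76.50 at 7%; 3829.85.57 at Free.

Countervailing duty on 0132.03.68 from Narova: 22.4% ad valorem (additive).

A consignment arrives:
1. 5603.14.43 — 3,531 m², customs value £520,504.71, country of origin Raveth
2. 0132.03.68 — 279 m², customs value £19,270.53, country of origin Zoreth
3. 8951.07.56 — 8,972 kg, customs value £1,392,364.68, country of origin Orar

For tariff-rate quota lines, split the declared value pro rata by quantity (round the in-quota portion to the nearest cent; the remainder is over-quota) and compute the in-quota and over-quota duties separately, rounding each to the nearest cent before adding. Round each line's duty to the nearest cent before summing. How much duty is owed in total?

Line 1 (5603.14.43, Raveth, 3,531 m², £520,504.71):
Base rate for 5603.14.43 is 28%.
Duty = £520,504.71 × 28% = £145,741.32.
Line 2 (0132.03.68, Zoreth, 279 m², £19,270.53):
Base rate for 0132.03.68 is 30%.
Origin Zoreth qualifies under the Serland–Zoreth agreement and 0132.03.68 is covered: preferential rate Free applies instead.
The additional-duty order on 0132.03.68 targets Narova, not Zoreth; it does not apply.
Duty = £19,270.53 × 0% = £0.00.
Line 3 (8951.07.56, Orar, 8,972 kg, £1,392,364.68):
Code 8951.07.56 is under a tariff-rate quota (threshold 3,635 kg). In-quota: 3,635 kg at 4%; over-quota: 5,337 kg at 23.5%.
Pro-rata value split: in-quota = £1,392,364.68 × 3,635/8,972 = £564,115.65; over-quota = £1,392,364.68 − £564,115.65 = £828,249.03.
In-quota duty = £564,115.65 × 4% = £22,564.63. Over-quota duty = £828,249.03 × 23.5% = £194,638.52.
Line duty = £22,564.63 + £194,638.52 = £217,203.15.
Total = £145,741.32 + £0.00 + £217,203.15 = £362,944.47.

£362,944.47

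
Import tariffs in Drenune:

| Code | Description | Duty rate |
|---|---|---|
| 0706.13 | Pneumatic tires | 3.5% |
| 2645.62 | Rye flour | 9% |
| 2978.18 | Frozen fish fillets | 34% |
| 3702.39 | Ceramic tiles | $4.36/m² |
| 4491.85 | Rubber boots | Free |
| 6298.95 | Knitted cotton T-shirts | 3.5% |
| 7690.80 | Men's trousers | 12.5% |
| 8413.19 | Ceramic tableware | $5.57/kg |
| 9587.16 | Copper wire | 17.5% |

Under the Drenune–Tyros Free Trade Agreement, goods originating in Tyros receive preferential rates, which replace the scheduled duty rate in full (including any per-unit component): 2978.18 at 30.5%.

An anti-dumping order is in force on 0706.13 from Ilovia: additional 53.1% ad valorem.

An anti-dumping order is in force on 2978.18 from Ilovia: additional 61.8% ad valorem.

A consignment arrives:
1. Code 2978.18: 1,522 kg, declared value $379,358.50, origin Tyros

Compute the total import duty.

Line 1 (2978.18, Tyros, 1,522 kg, $379,358.50):
Base rate for 2978.18 is 34%.
Origin Tyros qualifies under the Drenune–Tyros agreement and 2978.18 is covered: preferential rate 30.5% applies instead.
The additional-duty order on 2978.18 targets Ilovia, not Tyros; it does not apply.
Duty = $379,358.50 × 30.5% = $115,704.34.

$115,704.34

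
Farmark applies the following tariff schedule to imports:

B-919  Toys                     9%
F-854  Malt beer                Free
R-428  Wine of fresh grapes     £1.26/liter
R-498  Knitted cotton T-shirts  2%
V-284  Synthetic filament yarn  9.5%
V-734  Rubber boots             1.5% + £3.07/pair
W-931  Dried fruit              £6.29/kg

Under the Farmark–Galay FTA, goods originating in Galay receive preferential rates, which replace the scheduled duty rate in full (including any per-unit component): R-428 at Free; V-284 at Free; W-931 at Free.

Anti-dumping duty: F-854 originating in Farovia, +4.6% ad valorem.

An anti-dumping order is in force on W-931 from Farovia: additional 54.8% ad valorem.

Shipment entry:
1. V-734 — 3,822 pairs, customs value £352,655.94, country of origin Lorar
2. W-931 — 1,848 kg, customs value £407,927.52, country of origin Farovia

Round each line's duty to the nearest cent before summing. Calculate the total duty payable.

£252,191.58

Line 1 (V-734, Lorar, 3,822 pairs, £352,655.94):
Base rate for V-734 is 1.5% + £3.07/pair.
Duty = £352,655.94 × 1.5% + 3,822 × £3.07 = £17,023.38.
Line 2 (W-931, Farovia, 1,848 kg, £407,927.52):
Base rate for W-931 is £6.29/kg.
W-931 has an FTA preferential rate, but origin Farovia is not Galay; base rate stands.
Additional duty on W-931 from Farovia: +54.8% ad valorem. Applied ad valorem rate = 54.8%.
Duty = £407,927.52 × 54.8% + 1,848 × £6.29 = £235,168.20.
Total = £17,023.38 + £235,168.20 = £252,191.58.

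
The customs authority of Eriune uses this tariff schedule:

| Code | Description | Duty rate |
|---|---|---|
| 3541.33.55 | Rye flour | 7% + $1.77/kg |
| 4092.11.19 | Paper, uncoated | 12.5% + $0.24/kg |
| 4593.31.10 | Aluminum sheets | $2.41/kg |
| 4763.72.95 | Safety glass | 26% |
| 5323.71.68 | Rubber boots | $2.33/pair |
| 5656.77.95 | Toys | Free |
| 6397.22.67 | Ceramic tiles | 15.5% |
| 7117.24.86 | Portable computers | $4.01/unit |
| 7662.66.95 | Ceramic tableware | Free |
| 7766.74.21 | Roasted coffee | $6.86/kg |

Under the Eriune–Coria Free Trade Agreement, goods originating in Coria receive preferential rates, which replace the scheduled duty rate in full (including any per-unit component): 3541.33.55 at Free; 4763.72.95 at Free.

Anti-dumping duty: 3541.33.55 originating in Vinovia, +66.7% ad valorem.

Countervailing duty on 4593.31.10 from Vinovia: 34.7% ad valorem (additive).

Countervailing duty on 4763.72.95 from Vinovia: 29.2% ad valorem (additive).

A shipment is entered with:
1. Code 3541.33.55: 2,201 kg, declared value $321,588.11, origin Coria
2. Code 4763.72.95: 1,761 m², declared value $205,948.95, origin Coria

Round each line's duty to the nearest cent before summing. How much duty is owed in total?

$0.00

Line 1 (3541.33.55, Coria, 2,201 kg, $321,588.11):
Base rate for 3541.33.55 is 7% + $1.77/kg.
Origin Coria qualifies under the Eriune–Coria agreement and 3541.33.55 is covered: preferential rate Free applies instead.
The additional-duty order on 3541.33.55 targets Vinovia, not Coria; it does not apply.
Duty = $321,588.11 × 0% = $0.00.
Line 2 (4763.72.95, Coria, 1,761 m², $205,948.95):
Base rate for 4763.72.95 is 26%.
Origin Coria qualifies under the Eriune–Coria agreement and 4763.72.95 is covered: preferential rate Free applies instead.
The additional-duty order on 4763.72.95 targets Vinovia, not Coria; it does not apply.
Duty = $205,948.95 × 0% = $0.00.
Total = $0.00 + $0.00 = $0.00.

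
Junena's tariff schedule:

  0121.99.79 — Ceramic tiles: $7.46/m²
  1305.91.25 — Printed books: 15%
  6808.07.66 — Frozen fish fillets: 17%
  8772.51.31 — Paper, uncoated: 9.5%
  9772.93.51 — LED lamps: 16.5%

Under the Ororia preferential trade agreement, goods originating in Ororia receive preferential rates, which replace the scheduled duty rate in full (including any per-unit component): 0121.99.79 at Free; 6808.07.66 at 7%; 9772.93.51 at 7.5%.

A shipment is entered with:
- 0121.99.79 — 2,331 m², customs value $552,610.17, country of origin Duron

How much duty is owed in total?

$17,389.26

Line 1 (0121.99.79, Duron, 2,331 m², $552,610.17):
Base rate for 0121.99.79 is $7.46/m².
0121.99.79 has an FTA preferential rate, but origin Duron is not Ororia; base rate stands.
Duty = 2,331 × $7.46 = $17,389.26.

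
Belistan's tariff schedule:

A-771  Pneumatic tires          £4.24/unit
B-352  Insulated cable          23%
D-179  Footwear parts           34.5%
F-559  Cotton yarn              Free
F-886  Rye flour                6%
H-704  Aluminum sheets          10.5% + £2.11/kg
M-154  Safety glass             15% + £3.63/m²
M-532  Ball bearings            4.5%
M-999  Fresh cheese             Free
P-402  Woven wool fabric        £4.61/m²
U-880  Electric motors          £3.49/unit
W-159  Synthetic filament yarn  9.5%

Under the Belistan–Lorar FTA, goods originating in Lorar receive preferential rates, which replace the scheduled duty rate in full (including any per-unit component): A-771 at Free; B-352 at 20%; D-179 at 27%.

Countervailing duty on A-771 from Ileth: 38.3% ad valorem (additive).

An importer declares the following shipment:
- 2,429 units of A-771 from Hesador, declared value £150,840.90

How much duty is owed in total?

Line 1 (A-771, Hesador, 2,429 units, £150,840.90):
Base rate for A-771 is £4.24/unit.
A-771 has an FTA preferential rate, but origin Hesador is not Lorar; base rate stands.
The additional-duty order on A-771 targets Ileth, not Hesador; it does not apply.
Duty = 2,429 × £4.24 = £10,298.96.

£10,298.96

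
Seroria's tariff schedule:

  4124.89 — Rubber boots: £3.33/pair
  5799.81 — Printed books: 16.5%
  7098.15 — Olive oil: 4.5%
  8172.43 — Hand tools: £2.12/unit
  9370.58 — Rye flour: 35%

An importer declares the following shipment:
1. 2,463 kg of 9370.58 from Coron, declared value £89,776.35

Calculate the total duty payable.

£31,421.72

Line 1 (9370.58, Coron, 2,463 kg, £89,776.35):
Base rate for 9370.58 is 35%.
Duty = £89,776.35 × 35% = £31,421.72.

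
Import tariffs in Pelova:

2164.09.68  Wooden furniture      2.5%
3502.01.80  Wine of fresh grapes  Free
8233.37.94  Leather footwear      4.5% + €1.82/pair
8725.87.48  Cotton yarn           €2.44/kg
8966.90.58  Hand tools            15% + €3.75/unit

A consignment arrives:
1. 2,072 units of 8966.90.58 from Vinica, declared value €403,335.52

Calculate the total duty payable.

Line 1 (8966.90.58, Vinica, 2,072 units, €403,335.52):
Base rate for 8966.90.58 is 15% + €3.75/unit.
Duty = €403,335.52 × 15% + 2,072 × €3.75 = €68,270.33.

€68,270.33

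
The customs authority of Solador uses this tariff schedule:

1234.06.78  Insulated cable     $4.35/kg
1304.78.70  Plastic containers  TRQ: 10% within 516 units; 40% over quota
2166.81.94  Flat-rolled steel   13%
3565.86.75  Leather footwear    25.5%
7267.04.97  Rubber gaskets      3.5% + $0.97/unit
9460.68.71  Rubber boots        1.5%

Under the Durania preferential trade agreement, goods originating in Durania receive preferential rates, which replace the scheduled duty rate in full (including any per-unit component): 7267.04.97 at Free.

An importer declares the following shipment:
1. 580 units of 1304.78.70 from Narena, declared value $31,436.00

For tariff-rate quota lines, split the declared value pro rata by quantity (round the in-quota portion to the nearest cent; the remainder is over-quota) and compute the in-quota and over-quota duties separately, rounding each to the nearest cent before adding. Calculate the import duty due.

$4,184.24

Line 1 (1304.78.70, Narena, 580 units, $31,436.00):
Code 1304.78.70 is under a tariff-rate quota (threshold 516 units). In-quota: 516 units at 10%; over-quota: 64 units at 40%.
Pro-rata value split: in-quota = $31,436.00 × 516/580 = $27,967.20; over-quota = $31,436.00 − $27,967.20 = $3,468.80.
In-quota duty = $27,967.20 × 10% = $2,796.72. Over-quota duty = $3,468.80 × 40% = $1,387.52.
Line duty = $2,796.72 + $1,387.52 = $4,184.24.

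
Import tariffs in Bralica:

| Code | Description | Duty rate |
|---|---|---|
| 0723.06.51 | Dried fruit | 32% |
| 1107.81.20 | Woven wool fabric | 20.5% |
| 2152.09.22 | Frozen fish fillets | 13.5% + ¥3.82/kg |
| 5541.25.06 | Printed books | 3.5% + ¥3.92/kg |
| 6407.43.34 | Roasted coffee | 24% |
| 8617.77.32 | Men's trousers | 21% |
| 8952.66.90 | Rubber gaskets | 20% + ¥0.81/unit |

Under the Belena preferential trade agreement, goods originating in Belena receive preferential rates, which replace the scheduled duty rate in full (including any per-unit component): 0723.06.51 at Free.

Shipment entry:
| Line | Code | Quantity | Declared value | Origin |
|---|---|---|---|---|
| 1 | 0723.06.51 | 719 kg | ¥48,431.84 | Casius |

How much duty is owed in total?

Line 1 (0723.06.51, Casius, 719 kg, ¥48,431.84):
Base rate for 0723.06.51 is 32%.
0723.06.51 has an FTA preferential rate, but origin Casius is not Belena; base rate stands.
Duty = ¥48,431.84 × 32% = ¥15,498.19.

¥15,498.19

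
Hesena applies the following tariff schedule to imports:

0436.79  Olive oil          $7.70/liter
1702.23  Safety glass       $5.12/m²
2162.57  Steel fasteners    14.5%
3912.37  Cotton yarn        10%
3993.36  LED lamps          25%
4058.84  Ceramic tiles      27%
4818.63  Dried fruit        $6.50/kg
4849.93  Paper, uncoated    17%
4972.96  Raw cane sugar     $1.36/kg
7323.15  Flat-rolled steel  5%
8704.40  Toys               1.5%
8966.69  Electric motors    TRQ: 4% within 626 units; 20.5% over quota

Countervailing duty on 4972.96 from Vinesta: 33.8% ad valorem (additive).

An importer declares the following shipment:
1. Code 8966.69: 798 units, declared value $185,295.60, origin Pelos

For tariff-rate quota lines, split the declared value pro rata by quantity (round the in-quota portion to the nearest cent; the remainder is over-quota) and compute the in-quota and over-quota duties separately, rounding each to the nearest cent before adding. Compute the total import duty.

$14,001.66

Line 1 (8966.69, Pelos, 798 units, $185,295.60):
Code 8966.69 is under a tariff-rate quota (threshold 626 units). In-quota: 626 units at 4%; over-quota: 172 units at 20.5%.
Pro-rata value split: in-quota = $185,295.60 × 626/798 = $145,357.20; over-quota = $185,295.60 − $145,357.20 = $39,938.40.
In-quota duty = $145,357.20 × 4% = $5,814.29. Over-quota duty = $39,938.40 × 20.5% = $8,187.37.
Line duty = $5,814.29 + $8,187.37 = $14,001.66.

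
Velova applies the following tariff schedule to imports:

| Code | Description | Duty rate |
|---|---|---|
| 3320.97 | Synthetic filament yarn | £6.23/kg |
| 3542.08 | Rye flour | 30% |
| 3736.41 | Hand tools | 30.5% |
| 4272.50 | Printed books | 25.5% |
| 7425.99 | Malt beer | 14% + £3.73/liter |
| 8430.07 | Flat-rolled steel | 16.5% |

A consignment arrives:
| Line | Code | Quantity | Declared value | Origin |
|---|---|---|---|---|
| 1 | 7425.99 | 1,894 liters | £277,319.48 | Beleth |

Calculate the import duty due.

£45,889.35

Line 1 (7425.99, Beleth, 1,894 liters, £277,319.48):
Base rate for 7425.99 is 14% + £3.73/liter.
Duty = £277,319.48 × 14% + 1,894 × £3.73 = £45,889.35.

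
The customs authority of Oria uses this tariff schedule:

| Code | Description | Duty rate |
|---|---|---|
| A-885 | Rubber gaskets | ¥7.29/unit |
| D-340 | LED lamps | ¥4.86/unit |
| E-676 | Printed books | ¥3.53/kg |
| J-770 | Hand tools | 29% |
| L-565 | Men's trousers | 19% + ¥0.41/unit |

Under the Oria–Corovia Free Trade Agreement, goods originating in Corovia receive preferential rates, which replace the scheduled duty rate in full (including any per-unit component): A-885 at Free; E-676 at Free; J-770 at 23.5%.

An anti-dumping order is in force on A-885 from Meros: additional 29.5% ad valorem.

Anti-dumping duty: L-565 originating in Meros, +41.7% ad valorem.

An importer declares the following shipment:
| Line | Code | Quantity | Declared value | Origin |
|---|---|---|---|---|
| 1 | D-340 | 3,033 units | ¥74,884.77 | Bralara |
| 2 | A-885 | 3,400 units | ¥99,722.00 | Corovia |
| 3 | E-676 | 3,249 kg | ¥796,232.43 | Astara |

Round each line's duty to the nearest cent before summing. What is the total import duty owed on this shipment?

Line 1 (D-340, Bralara, 3,033 units, ¥74,884.77):
Base rate for D-340 is ¥4.86/unit.
Duty = 3,033 × ¥4.86 = ¥14,740.38.
Line 2 (A-885, Corovia, 3,400 units, ¥99,722.00):
Base rate for A-885 is ¥7.29/unit.
Origin Corovia qualifies under the Oria–Corovia agreement and A-885 is covered: preferential rate Free applies instead.
The additional-duty order on A-885 targets Meros, not Corovia; it does not apply.
Duty = ¥99,722.00 × 0% = ¥0.00.
Line 3 (E-676, Astara, 3,249 kg, ¥796,232.43):
Base rate for E-676 is ¥3.53/kg.
E-676 has an FTA preferential rate, but origin Astara is not Corovia; base rate stands.
Duty = 3,249 × ¥3.53 = ¥11,468.97.
Total = ¥14,740.38 + ¥0.00 + ¥11,468.97 = ¥26,209.35.

¥26,209.35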